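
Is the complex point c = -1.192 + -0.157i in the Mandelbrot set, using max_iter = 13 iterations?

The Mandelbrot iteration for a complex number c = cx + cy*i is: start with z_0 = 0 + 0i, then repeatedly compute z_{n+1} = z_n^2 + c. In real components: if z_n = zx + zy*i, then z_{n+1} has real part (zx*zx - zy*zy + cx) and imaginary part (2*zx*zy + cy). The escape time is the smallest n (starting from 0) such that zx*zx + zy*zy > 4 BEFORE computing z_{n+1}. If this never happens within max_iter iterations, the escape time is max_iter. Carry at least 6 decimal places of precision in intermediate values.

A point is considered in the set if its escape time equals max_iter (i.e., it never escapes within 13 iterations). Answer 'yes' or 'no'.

z_0 = 0 + 0i, c = -1.1920 + -0.1570i
Iter 1: z = -1.1920 + -0.1570i, |z|^2 = 1.4455
Iter 2: z = 0.2042 + 0.2173i, |z|^2 = 0.0889
Iter 3: z = -1.1975 + -0.0683i, |z|^2 = 1.4387
Iter 4: z = 0.2374 + 0.0065i, |z|^2 = 0.0564
Iter 5: z = -1.1357 + -0.1539i, |z|^2 = 1.3135
Iter 6: z = 0.0741 + 0.1926i, |z|^2 = 0.0426
Iter 7: z = -1.2236 + -0.1284i, |z|^2 = 1.5137
Iter 8: z = 0.2887 + 0.1573i, |z|^2 = 0.1081
Iter 9: z = -1.1334 + -0.0661i, |z|^2 = 1.2889
Iter 10: z = 0.0882 + -0.0071i, |z|^2 = 0.0078
Iter 11: z = -1.1843 + -0.1582i, |z|^2 = 1.4275
Iter 12: z = 0.1855 + 0.2178i, |z|^2 = 0.0818
Did not escape in 13 iterations → in set

Answer: yes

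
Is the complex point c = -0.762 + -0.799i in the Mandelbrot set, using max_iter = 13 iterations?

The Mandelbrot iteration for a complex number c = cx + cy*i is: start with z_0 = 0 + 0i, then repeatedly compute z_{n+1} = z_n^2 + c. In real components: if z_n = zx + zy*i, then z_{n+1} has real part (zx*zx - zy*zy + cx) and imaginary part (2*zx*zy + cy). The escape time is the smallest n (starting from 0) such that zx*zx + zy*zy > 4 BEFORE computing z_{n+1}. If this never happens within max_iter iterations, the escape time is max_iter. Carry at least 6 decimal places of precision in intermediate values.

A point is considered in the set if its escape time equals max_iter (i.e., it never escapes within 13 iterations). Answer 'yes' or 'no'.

Answer: no

Derivation:
z_0 = 0 + 0i, c = -0.7620 + -0.7990i
Iter 1: z = -0.7620 + -0.7990i, |z|^2 = 1.2190
Iter 2: z = -0.8198 + 0.4187i, |z|^2 = 0.8473
Iter 3: z = -0.2653 + -1.4854i, |z|^2 = 2.2769
Iter 4: z = -2.8981 + -0.0109i, |z|^2 = 8.3992
Escaped at iteration 4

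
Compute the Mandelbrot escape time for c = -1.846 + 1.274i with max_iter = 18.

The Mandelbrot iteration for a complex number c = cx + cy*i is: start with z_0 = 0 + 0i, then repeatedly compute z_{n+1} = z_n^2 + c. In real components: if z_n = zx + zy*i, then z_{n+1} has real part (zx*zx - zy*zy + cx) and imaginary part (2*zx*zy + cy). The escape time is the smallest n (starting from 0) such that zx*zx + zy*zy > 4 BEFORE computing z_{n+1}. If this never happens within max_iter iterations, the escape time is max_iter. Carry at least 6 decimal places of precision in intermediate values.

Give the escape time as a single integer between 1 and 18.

z_0 = 0 + 0i, c = -1.8460 + 1.2740i
Iter 1: z = -1.8460 + 1.2740i, |z|^2 = 5.0308
Escaped at iteration 1

Answer: 1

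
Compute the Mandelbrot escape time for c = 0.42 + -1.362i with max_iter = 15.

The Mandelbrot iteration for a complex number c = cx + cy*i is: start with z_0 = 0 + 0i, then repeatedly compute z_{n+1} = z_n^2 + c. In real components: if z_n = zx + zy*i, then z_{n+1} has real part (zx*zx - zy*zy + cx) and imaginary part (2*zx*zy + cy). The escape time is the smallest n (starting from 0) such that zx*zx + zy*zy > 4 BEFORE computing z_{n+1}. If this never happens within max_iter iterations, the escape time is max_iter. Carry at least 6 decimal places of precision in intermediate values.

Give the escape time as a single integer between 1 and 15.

Answer: 2

Derivation:
z_0 = 0 + 0i, c = 0.4200 + -1.3620i
Iter 1: z = 0.4200 + -1.3620i, |z|^2 = 2.0314
Iter 2: z = -1.2586 + -2.5061i, |z|^2 = 7.8646
Escaped at iteration 2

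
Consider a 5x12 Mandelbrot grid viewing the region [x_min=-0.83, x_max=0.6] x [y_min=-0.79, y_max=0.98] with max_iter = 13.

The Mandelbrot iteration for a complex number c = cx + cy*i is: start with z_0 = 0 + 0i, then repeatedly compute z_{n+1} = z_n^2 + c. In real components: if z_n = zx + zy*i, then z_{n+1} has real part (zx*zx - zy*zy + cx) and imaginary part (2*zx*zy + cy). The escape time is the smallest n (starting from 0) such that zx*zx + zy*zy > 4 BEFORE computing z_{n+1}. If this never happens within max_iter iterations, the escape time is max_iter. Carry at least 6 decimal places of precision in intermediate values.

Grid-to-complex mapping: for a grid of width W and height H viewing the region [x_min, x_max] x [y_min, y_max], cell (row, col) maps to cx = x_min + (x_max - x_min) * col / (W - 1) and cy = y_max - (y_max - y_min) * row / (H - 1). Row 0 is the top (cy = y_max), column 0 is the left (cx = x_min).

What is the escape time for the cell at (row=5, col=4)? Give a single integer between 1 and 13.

z_0 = 0 + 0i, c = 0.6000 + 0.1755i
Iter 1: z = 0.6000 + 0.1755i, |z|^2 = 0.3908
Iter 2: z = 0.9292 + 0.3860i, |z|^2 = 1.0124
Iter 3: z = 1.3144 + 0.8928i, |z|^2 = 2.5249
Iter 4: z = 1.5307 + 2.5226i, |z|^2 = 8.7062
Escaped at iteration 4

Answer: 4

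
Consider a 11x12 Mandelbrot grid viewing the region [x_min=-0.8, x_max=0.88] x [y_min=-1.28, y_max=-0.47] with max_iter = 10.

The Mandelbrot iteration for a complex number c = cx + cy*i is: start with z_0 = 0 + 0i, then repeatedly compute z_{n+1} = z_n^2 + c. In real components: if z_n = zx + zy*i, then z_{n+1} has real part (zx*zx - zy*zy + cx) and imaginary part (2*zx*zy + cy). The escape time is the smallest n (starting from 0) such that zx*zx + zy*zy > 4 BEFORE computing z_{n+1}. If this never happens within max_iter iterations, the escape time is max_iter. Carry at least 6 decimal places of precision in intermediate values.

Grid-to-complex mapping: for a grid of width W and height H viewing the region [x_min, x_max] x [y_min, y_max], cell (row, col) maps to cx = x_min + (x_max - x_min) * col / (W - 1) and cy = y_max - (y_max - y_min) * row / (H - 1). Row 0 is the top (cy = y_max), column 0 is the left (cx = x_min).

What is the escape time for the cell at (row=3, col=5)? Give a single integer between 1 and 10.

z_0 = 0 + 0i, c = 0.0400 + -0.6909i
Iter 1: z = 0.0400 + -0.6909i, |z|^2 = 0.4790
Iter 2: z = -0.4358 + -0.7462i, |z|^2 = 0.7467
Iter 3: z = -0.3269 + -0.0406i, |z|^2 = 0.1085
Iter 4: z = 0.1452 + -0.6644i, |z|^2 = 0.4625
Iter 5: z = -0.3803 + -0.8839i, |z|^2 = 0.9258
Iter 6: z = -0.5966 + -0.0187i, |z|^2 = 0.3563
Iter 7: z = 0.3956 + -0.6686i, |z|^2 = 0.6036
Iter 8: z = -0.2506 + -1.2199i, |z|^2 = 1.5510
Iter 9: z = -1.3854 + -0.0795i, |z|^2 = 1.9256

Answer: 10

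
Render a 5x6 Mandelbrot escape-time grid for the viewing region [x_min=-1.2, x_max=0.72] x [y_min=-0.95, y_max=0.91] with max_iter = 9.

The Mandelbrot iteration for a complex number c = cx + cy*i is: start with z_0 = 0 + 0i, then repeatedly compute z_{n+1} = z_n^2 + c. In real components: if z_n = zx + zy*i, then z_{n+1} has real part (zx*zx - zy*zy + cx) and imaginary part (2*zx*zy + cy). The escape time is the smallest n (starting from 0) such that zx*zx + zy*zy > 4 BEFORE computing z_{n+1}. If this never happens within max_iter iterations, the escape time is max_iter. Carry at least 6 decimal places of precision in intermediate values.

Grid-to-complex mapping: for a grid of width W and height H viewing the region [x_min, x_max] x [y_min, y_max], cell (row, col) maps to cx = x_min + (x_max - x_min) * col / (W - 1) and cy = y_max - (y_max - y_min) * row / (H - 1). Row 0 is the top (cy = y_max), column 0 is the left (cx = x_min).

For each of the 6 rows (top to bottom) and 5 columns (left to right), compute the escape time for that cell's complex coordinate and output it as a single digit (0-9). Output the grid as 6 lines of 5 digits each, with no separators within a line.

Answer: 34742
46993
99993
99993
46993
34742

Derivation:
(row=0, col=0): c = -1.2000 + 0.9100i → escape time 3
(row=0, col=1): c = -0.7200 + 0.9100i → escape time 4
(row=0, col=2): c = -0.2400 + 0.9100i → escape time 7
(row=0, col=3): c = 0.2400 + 0.9100i → escape time 4
(row=0, col=4): c = 0.7200 + 0.9100i → escape time 2
(row=1, col=0): c = -1.2000 + 0.5380i → escape time 4
(row=1, col=1): c = -0.7200 + 0.5380i → escape time 6
(row=1, col=2): c = -0.2400 + 0.5380i → escape time 9
(row=1, col=3): c = 0.2400 + 0.5380i → escape time 9
(row=1, col=4): c = 0.7200 + 0.5380i → escape time 3
(row=2, col=0): c = -1.2000 + 0.1660i → escape time 9
(row=2, col=1): c = -0.7200 + 0.1660i → escape time 9
(row=2, col=2): c = -0.2400 + 0.1660i → escape time 9
(row=2, col=3): c = 0.2400 + 0.1660i → escape time 9
(row=2, col=4): c = 0.7200 + 0.1660i → escape time 3
(row=3, col=0): c = -1.2000 + -0.2060i → escape time 9
(row=3, col=1): c = -0.7200 + -0.2060i → escape time 9
(row=3, col=2): c = -0.2400 + -0.2060i → escape time 9
(row=3, col=3): c = 0.2400 + -0.2060i → escape time 9
(row=3, col=4): c = 0.7200 + -0.2060i → escape time 3
(row=4, col=0): c = -1.2000 + -0.5780i → escape time 4
(row=4, col=1): c = -0.7200 + -0.5780i → escape time 6
(row=4, col=2): c = -0.2400 + -0.5780i → escape time 9
(row=4, col=3): c = 0.2400 + -0.5780i → escape time 9
(row=4, col=4): c = 0.7200 + -0.5780i → escape time 3
(row=5, col=0): c = -1.2000 + -0.9500i → escape time 3
(row=5, col=1): c = -0.7200 + -0.9500i → escape time 4
(row=5, col=2): c = -0.2400 + -0.9500i → escape time 7
(row=5, col=3): c = 0.2400 + -0.9500i → escape time 4
(row=5, col=4): c = 0.7200 + -0.9500i → escape time 2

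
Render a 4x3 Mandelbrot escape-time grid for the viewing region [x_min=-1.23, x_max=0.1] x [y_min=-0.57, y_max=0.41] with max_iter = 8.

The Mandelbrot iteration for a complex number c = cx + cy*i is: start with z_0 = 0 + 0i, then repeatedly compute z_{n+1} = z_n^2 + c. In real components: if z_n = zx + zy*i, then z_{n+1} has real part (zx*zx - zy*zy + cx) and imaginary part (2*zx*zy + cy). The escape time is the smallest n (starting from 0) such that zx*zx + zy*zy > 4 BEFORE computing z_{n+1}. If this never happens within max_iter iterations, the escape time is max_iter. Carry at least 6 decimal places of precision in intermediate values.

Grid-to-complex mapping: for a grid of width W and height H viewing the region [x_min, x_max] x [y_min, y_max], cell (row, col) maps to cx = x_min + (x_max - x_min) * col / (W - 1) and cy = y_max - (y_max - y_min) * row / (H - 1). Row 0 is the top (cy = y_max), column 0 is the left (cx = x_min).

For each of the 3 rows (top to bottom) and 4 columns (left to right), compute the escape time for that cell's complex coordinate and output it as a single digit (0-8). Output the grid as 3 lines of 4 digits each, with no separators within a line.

Answer: 8788
8888
3688

Derivation:
(row=0, col=0): c = -1.2300 + 0.4100i → escape time 8
(row=0, col=1): c = -0.7867 + 0.4100i → escape time 7
(row=0, col=2): c = -0.3433 + 0.4100i → escape time 8
(row=0, col=3): c = 0.1000 + 0.4100i → escape time 8
(row=1, col=0): c = -1.2300 + -0.0800i → escape time 8
(row=1, col=1): c = -0.7867 + -0.0800i → escape time 8
(row=1, col=2): c = -0.3433 + -0.0800i → escape time 8
(row=1, col=3): c = 0.1000 + -0.0800i → escape time 8
(row=2, col=0): c = -1.2300 + -0.5700i → escape time 3
(row=2, col=1): c = -0.7867 + -0.5700i → escape time 6
(row=2, col=2): c = -0.3433 + -0.5700i → escape time 8
(row=2, col=3): c = 0.1000 + -0.5700i → escape time 8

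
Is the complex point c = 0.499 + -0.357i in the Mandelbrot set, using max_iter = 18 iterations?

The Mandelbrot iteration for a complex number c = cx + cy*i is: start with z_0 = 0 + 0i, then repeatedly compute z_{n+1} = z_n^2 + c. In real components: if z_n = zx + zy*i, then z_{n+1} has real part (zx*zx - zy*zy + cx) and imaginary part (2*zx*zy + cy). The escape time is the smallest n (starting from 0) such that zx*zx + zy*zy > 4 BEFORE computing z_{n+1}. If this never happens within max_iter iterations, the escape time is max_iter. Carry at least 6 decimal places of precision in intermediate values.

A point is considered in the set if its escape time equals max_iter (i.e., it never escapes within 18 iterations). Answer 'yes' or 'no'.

z_0 = 0 + 0i, c = 0.4990 + -0.3570i
Iter 1: z = 0.4990 + -0.3570i, |z|^2 = 0.3764
Iter 2: z = 0.6206 + -0.7133i, |z|^2 = 0.8939
Iter 3: z = 0.3753 + -1.2423i, |z|^2 = 1.6841
Iter 4: z = -0.9034 + -1.2895i, |z|^2 = 2.4788
Iter 5: z = -0.3477 + 1.9727i, |z|^2 = 4.0124
Escaped at iteration 5

Answer: no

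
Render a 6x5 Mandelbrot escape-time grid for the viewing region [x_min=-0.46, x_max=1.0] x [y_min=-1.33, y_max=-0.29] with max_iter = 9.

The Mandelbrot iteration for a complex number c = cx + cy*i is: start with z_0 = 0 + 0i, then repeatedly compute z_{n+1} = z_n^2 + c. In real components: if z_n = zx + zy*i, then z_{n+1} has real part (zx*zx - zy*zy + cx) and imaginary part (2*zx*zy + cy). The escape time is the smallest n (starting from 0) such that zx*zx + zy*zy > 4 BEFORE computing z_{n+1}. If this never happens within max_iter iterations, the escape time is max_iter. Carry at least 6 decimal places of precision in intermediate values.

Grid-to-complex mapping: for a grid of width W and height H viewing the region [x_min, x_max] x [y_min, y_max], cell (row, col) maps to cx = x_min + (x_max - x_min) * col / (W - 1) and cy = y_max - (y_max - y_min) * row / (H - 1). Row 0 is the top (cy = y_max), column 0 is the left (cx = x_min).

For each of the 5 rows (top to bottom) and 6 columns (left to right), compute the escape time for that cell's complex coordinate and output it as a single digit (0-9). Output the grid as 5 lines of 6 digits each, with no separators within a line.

(row=0, col=0): c = -0.4600 + -0.2900i → escape time 9
(row=0, col=1): c = -0.1680 + -0.2900i → escape time 9
(row=0, col=2): c = 0.1240 + -0.2900i → escape time 9
(row=0, col=3): c = 0.4160 + -0.2900i → escape time 9
(row=0, col=4): c = 0.7080 + -0.2900i → escape time 3
(row=0, col=5): c = 1.0000 + -0.2900i → escape time 2
(row=1, col=0): c = -0.4600 + -0.5500i → escape time 9
(row=1, col=1): c = -0.1680 + -0.5500i → escape time 9
(row=1, col=2): c = 0.1240 + -0.5500i → escape time 9
(row=1, col=3): c = 0.4160 + -0.5500i → escape time 7
(row=1, col=4): c = 0.7080 + -0.5500i → escape time 3
(row=1, col=5): c = 1.0000 + -0.5500i → escape time 2
(row=2, col=0): c = -0.4600 + -0.8100i → escape time 6
(row=2, col=1): c = -0.1680 + -0.8100i → escape time 9
(row=2, col=2): c = 0.1240 + -0.8100i → escape time 5
(row=2, col=3): c = 0.4160 + -0.8100i → escape time 4
(row=2, col=4): c = 0.7080 + -0.8100i → escape time 2
(row=2, col=5): c = 1.0000 + -0.8100i → escape time 2
(row=3, col=0): c = -0.4600 + -1.0700i → escape time 4
(row=3, col=1): c = -0.1680 + -1.0700i → escape time 9
(row=3, col=2): c = 0.1240 + -1.0700i → escape time 4
(row=3, col=3): c = 0.4160 + -1.0700i → escape time 2
(row=3, col=4): c = 0.7080 + -1.0700i → escape time 2
(row=3, col=5): c = 1.0000 + -1.0700i → escape time 2
(row=4, col=0): c = -0.4600 + -1.3300i → escape time 2
(row=4, col=1): c = -0.1680 + -1.3300i → escape time 2
(row=4, col=2): c = 0.1240 + -1.3300i → escape time 2
(row=4, col=3): c = 0.4160 + -1.3300i → escape time 2
(row=4, col=4): c = 0.7080 + -1.3300i → escape time 2
(row=4, col=5): c = 1.0000 + -1.3300i → escape time 2

Answer: 999932
999732
695422
494222
222222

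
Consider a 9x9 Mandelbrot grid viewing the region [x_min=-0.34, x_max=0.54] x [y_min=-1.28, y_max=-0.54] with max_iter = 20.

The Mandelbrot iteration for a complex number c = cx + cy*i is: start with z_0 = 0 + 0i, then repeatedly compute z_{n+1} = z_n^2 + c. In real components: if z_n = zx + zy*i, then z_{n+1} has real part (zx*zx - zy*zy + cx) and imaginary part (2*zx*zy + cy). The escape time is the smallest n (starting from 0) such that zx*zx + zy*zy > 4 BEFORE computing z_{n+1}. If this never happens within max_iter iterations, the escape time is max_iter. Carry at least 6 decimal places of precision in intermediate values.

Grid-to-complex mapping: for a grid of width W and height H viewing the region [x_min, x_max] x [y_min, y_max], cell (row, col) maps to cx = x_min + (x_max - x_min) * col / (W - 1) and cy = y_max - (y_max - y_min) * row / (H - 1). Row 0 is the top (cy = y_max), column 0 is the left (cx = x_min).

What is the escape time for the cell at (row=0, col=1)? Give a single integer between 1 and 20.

Answer: 20

Derivation:
z_0 = 0 + 0i, c = -0.2300 + -0.5400i
Iter 1: z = -0.2300 + -0.5400i, |z|^2 = 0.3445
Iter 2: z = -0.4687 + -0.2916i, |z|^2 = 0.3047
Iter 3: z = -0.0954 + -0.2667i, |z|^2 = 0.0802
Iter 4: z = -0.2920 + -0.4891i, |z|^2 = 0.3245
Iter 5: z = -0.3840 + -0.2543i, |z|^2 = 0.2121
Iter 6: z = -0.1472 + -0.3447i, |z|^2 = 0.1405
Iter 7: z = -0.3271 + -0.4385i, |z|^2 = 0.2993
Iter 8: z = -0.3153 + -0.2531i, |z|^2 = 0.1635
Iter 9: z = -0.1947 + -0.3804i, |z|^2 = 0.1826
Iter 10: z = -0.3368 + -0.3919i, |z|^2 = 0.2670
Iter 11: z = -0.2701 + -0.2760i, |z|^2 = 0.1492
Iter 12: z = -0.2332 + -0.3909i, |z|^2 = 0.2072
Iter 13: z = -0.3284 + -0.3577i, |z|^2 = 0.2358
Iter 14: z = -0.2501 + -0.3051i, |z|^2 = 0.1556
Iter 15: z = -0.2605 + -0.3874i, |z|^2 = 0.2180
Iter 16: z = -0.3122 + -0.3381i, |z|^2 = 0.2118
Iter 17: z = -0.2469 + -0.3289i, |z|^2 = 0.1691
Iter 18: z = -0.2772 + -0.3776i, |z|^2 = 0.2195
Iter 19: z = -0.2958 + -0.3306i, |z|^2 = 0.1968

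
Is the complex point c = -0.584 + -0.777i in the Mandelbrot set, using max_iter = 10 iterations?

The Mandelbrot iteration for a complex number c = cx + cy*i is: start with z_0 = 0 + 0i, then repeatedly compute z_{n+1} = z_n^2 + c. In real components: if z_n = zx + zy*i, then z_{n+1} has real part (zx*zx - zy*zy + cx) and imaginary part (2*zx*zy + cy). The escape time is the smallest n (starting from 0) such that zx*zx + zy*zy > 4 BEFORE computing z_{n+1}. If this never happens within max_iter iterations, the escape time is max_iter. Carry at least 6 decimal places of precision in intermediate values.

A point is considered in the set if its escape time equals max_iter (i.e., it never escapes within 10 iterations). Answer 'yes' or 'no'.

Answer: no

Derivation:
z_0 = 0 + 0i, c = -0.5840 + -0.7770i
Iter 1: z = -0.5840 + -0.7770i, |z|^2 = 0.9448
Iter 2: z = -0.8467 + 0.1305i, |z|^2 = 0.7339
Iter 3: z = 0.1158 + -0.9980i, |z|^2 = 1.0095
Iter 4: z = -1.5667 + -1.0082i, |z|^2 = 3.4709
Iter 5: z = 0.8541 + 2.3820i, |z|^2 = 6.4032
Escaped at iteration 5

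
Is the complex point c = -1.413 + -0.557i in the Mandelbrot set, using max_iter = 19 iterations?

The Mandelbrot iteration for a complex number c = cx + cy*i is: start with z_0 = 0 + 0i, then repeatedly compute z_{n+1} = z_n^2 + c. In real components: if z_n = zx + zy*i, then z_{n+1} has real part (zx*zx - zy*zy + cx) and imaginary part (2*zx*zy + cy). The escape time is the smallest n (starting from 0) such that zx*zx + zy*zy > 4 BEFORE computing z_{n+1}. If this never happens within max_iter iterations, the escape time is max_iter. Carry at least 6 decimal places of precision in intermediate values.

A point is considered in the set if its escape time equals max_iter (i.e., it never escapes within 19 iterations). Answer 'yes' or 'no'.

Answer: no

Derivation:
z_0 = 0 + 0i, c = -1.4130 + -0.5570i
Iter 1: z = -1.4130 + -0.5570i, |z|^2 = 2.3068
Iter 2: z = 0.2733 + 1.0171i, |z|^2 = 1.1092
Iter 3: z = -2.3728 + -0.0010i, |z|^2 = 5.6300
Escaped at iteration 3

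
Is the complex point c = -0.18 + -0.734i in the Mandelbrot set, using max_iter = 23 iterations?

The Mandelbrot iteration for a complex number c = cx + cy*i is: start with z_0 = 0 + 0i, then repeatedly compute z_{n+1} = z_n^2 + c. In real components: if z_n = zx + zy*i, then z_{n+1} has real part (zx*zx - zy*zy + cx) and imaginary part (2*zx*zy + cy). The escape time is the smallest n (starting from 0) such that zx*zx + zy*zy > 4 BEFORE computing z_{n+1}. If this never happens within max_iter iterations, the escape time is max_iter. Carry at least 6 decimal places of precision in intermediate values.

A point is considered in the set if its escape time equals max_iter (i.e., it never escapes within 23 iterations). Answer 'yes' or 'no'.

Answer: yes

Derivation:
z_0 = 0 + 0i, c = -0.1800 + -0.7340i
Iter 1: z = -0.1800 + -0.7340i, |z|^2 = 0.5712
Iter 2: z = -0.6864 + -0.4698i, |z|^2 = 0.6918
Iter 3: z = 0.0704 + -0.0892i, |z|^2 = 0.0129
Iter 4: z = -0.1830 + -0.7466i, |z|^2 = 0.5908
Iter 5: z = -0.7039 + -0.4608i, |z|^2 = 0.7077
Iter 6: z = 0.1031 + -0.0854i, |z|^2 = 0.0179
Iter 7: z = -0.1767 + -0.7516i, |z|^2 = 0.5961
Iter 8: z = -0.7137 + -0.4685i, |z|^2 = 0.7288
Iter 9: z = 0.1099 + -0.0653i, |z|^2 = 0.0164
Iter 10: z = -0.1722 + -0.7484i, |z|^2 = 0.5897
Iter 11: z = -0.7104 + -0.4763i, |z|^2 = 0.7315
Iter 12: z = 0.0978 + -0.0573i, |z|^2 = 0.0129
Iter 13: z = -0.1737 + -0.7452i, |z|^2 = 0.5855
Iter 14: z = -0.7052 + -0.4751i, |z|^2 = 0.7230
Iter 15: z = 0.0915 + -0.0640i, |z|^2 = 0.0125
Iter 16: z = -0.1757 + -0.7457i, |z|^2 = 0.5870
Iter 17: z = -0.7052 + -0.4719i, |z|^2 = 0.7200
Iter 18: z = 0.0946 + -0.0684i, |z|^2 = 0.0136
Iter 19: z = -0.1757 + -0.7469i, |z|^2 = 0.5888
Iter 20: z = -0.7070 + -0.4715i, |z|^2 = 0.7222
Iter 21: z = 0.0976 + -0.0673i, |z|^2 = 0.0141
Iter 22: z = -0.1750 + -0.7471i, |z|^2 = 0.5888
Did not escape in 23 iterations → in set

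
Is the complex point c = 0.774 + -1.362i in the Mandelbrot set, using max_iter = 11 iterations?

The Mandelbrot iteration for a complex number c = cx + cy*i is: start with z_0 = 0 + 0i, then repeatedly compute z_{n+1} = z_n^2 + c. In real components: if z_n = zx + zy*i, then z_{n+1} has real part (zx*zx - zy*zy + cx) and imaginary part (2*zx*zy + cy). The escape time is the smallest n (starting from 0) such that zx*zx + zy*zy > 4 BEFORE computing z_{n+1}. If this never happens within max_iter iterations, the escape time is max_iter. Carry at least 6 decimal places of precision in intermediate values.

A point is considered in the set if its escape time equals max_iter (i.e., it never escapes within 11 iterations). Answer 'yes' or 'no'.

Answer: no

Derivation:
z_0 = 0 + 0i, c = 0.7740 + -1.3620i
Iter 1: z = 0.7740 + -1.3620i, |z|^2 = 2.4541
Iter 2: z = -0.4820 + -3.4704i, |z|^2 = 12.2758
Escaped at iteration 2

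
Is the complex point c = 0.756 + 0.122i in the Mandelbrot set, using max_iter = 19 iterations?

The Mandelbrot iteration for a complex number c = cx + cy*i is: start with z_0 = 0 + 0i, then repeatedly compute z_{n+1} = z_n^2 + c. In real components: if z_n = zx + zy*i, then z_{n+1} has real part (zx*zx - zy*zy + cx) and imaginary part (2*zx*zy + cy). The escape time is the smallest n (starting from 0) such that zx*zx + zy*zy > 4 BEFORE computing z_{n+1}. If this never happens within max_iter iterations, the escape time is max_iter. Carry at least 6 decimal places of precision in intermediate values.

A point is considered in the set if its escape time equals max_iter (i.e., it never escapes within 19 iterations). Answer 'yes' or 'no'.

Answer: no

Derivation:
z_0 = 0 + 0i, c = 0.7560 + 0.1220i
Iter 1: z = 0.7560 + 0.1220i, |z|^2 = 0.5864
Iter 2: z = 1.3127 + 0.3065i, |z|^2 = 1.8170
Iter 3: z = 2.3851 + 0.9266i, |z|^2 = 6.5474
Escaped at iteration 3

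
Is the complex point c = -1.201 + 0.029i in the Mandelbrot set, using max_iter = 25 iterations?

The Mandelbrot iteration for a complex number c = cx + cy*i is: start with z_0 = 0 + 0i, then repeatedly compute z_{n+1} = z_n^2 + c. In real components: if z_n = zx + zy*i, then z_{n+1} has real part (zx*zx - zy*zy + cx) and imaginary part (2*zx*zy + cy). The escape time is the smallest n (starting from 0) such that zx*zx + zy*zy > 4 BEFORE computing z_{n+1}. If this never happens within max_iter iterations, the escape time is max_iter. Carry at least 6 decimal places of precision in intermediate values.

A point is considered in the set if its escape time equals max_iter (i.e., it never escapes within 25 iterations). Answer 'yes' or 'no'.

z_0 = 0 + 0i, c = -1.2010 + 0.0290i
Iter 1: z = -1.2010 + 0.0290i, |z|^2 = 1.4432
Iter 2: z = 0.2406 + -0.0407i, |z|^2 = 0.0595
Iter 3: z = -1.1448 + 0.0094i, |z|^2 = 1.3106
Iter 4: z = 0.1094 + 0.0074i, |z|^2 = 0.0120
Iter 5: z = -1.1891 + 0.0306i, |z|^2 = 1.4148
Iter 6: z = 0.2120 + -0.0438i, |z|^2 = 0.0468
Iter 7: z = -1.1580 + 0.0104i, |z|^2 = 1.3410
Iter 8: z = 0.1398 + 0.0049i, |z|^2 = 0.0196
Iter 9: z = -1.1815 + 0.0304i, |z|^2 = 1.3968
Iter 10: z = 0.1940 + -0.0427i, |z|^2 = 0.0394
Iter 11: z = -1.1652 + 0.0124i, |z|^2 = 1.3579
Iter 12: z = 0.1566 + 0.0000i, |z|^2 = 0.0245
Iter 13: z = -1.1765 + 0.0290i, |z|^2 = 1.3850
Iter 14: z = 0.1823 + -0.0393i, |z|^2 = 0.0348
Iter 15: z = -1.1693 + 0.0147i, |z|^2 = 1.3675
Iter 16: z = 0.1661 + -0.0053i, |z|^2 = 0.0276
Iter 17: z = -1.1734 + 0.0272i, |z|^2 = 1.3777
Iter 18: z = 0.1752 + -0.0349i, |z|^2 = 0.0319
Iter 19: z = -1.1715 + 0.0168i, |z|^2 = 1.3727
Iter 20: z = 0.1712 + -0.0103i, |z|^2 = 0.0294
Iter 21: z = -1.1718 + 0.0255i, |z|^2 = 1.3738
Iter 22: z = 0.1715 + -0.0307i, |z|^2 = 0.0304
Iter 23: z = -1.1725 + 0.0185i, |z|^2 = 1.3752
Iter 24: z = 0.1735 + -0.0143i, |z|^2 = 0.0303
Did not escape in 25 iterations → in set

Answer: yes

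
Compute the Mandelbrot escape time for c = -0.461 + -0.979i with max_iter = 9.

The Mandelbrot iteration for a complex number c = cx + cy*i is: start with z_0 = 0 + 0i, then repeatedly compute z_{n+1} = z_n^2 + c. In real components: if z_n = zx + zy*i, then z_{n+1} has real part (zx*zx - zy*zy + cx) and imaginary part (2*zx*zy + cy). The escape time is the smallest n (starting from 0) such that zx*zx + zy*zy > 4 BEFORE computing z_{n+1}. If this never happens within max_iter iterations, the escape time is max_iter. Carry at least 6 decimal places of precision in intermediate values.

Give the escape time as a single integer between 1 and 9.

Answer: 4

Derivation:
z_0 = 0 + 0i, c = -0.4610 + -0.9790i
Iter 1: z = -0.4610 + -0.9790i, |z|^2 = 1.1710
Iter 2: z = -1.2069 + -0.0764i, |z|^2 = 1.4625
Iter 3: z = 0.9898 + -0.7947i, |z|^2 = 1.6113
Iter 4: z = -0.1128 + -2.5522i, |z|^2 = 6.5263
Escaped at iteration 4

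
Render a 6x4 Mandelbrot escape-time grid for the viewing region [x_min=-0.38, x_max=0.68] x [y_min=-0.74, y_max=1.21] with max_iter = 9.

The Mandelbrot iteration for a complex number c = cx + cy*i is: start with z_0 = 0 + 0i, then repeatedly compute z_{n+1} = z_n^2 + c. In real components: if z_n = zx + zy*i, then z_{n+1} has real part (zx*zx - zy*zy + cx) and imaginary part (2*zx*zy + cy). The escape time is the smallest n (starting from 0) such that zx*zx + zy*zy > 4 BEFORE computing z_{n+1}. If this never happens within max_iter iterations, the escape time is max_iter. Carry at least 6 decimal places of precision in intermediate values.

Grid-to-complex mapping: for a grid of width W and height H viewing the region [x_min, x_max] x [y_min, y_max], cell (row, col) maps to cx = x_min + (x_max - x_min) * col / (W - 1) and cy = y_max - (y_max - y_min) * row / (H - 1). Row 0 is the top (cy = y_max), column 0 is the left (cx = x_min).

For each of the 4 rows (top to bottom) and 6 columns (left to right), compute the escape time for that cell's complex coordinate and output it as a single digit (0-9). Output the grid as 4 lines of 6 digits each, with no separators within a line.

(row=0, col=0): c = -0.3800 + 1.2100i → escape time 3
(row=0, col=1): c = -0.1680 + 1.2100i → escape time 3
(row=0, col=2): c = 0.0440 + 1.2100i → escape time 3
(row=0, col=3): c = 0.2560 + 1.2100i → escape time 2
(row=0, col=4): c = 0.4680 + 1.2100i → escape time 2
(row=0, col=5): c = 0.6800 + 1.2100i → escape time 2
(row=1, col=0): c = -0.3800 + 0.5600i → escape time 9
(row=1, col=1): c = -0.1680 + 0.5600i → escape time 9
(row=1, col=2): c = 0.0440 + 0.5600i → escape time 9
(row=1, col=3): c = 0.2560 + 0.5600i → escape time 9
(row=1, col=4): c = 0.4680 + 0.5600i → escape time 5
(row=1, col=5): c = 0.6800 + 0.5600i → escape time 3
(row=2, col=0): c = -0.3800 + -0.0900i → escape time 9
(row=2, col=1): c = -0.1680 + -0.0900i → escape time 9
(row=2, col=2): c = 0.0440 + -0.0900i → escape time 9
(row=2, col=3): c = 0.2560 + -0.0900i → escape time 9
(row=2, col=4): c = 0.4680 + -0.0900i → escape time 5
(row=2, col=5): c = 0.6800 + -0.0900i → escape time 3
(row=3, col=0): c = -0.3800 + -0.7400i → escape time 7
(row=3, col=1): c = -0.1680 + -0.7400i → escape time 9
(row=3, col=2): c = 0.0440 + -0.7400i → escape time 8
(row=3, col=3): c = 0.2560 + -0.7400i → escape time 6
(row=3, col=4): c = 0.4680 + -0.7400i → escape time 4
(row=3, col=5): c = 0.6800 + -0.7400i → escape time 3

Answer: 333222
999953
999953
798643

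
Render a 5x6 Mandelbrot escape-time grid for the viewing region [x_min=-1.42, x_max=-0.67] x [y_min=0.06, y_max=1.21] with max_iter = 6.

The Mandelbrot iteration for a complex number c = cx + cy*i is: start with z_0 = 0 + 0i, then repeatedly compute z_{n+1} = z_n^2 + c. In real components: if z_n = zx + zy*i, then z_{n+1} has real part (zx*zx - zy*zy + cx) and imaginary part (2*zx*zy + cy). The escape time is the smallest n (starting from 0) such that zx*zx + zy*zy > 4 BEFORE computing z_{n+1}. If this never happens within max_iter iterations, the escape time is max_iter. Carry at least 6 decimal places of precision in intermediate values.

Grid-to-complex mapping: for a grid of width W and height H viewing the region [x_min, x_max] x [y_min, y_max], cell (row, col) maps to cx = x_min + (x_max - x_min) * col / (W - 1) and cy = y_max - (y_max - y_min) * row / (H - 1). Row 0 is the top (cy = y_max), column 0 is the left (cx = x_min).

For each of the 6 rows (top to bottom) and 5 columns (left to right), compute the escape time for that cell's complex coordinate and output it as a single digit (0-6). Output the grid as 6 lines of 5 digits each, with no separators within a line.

(row=0, col=0): c = -1.4200 + 1.2100i → escape time 2
(row=0, col=1): c = -1.2325 + 1.2100i → escape time 2
(row=0, col=2): c = -1.0450 + 1.2100i → escape time 3
(row=0, col=3): c = -0.8575 + 1.2100i → escape time 3
(row=0, col=4): c = -0.6700 + 1.2100i → escape time 3
(row=1, col=0): c = -1.4200 + 0.9800i → escape time 3
(row=1, col=1): c = -1.2325 + 0.9800i → escape time 3
(row=1, col=2): c = -1.0450 + 0.9800i → escape time 3
(row=1, col=3): c = -0.8575 + 0.9800i → escape time 3
(row=1, col=4): c = -0.6700 + 0.9800i → escape time 4
(row=2, col=0): c = -1.4200 + 0.7500i → escape time 3
(row=2, col=1): c = -1.2325 + 0.7500i → escape time 3
(row=2, col=2): c = -1.0450 + 0.7500i → escape time 3
(row=2, col=3): c = -0.8575 + 0.7500i → escape time 4
(row=2, col=4): c = -0.6700 + 0.7500i → escape time 4
(row=3, col=0): c = -1.4200 + 0.5200i → escape time 3
(row=3, col=1): c = -1.2325 + 0.5200i → escape time 4
(row=3, col=2): c = -1.0450 + 0.5200i → escape time 5
(row=3, col=3): c = -0.8575 + 0.5200i → escape time 5
(row=3, col=4): c = -0.6700 + 0.5200i → escape time 6
(row=4, col=0): c = -1.4200 + 0.2900i → escape time 5
(row=4, col=1): c = -1.2325 + 0.2900i → escape time 6
(row=4, col=2): c = -1.0450 + 0.2900i → escape time 6
(row=4, col=3): c = -0.8575 + 0.2900i → escape time 6
(row=4, col=4): c = -0.6700 + 0.2900i → escape time 6
(row=5, col=0): c = -1.4200 + 0.0600i → escape time 6
(row=5, col=1): c = -1.2325 + 0.0600i → escape time 6
(row=5, col=2): c = -1.0450 + 0.0600i → escape time 6
(row=5, col=3): c = -0.8575 + 0.0600i → escape time 6
(row=5, col=4): c = -0.6700 + 0.0600i → escape time 6

Answer: 22333
33334
33344
34556
56666
66666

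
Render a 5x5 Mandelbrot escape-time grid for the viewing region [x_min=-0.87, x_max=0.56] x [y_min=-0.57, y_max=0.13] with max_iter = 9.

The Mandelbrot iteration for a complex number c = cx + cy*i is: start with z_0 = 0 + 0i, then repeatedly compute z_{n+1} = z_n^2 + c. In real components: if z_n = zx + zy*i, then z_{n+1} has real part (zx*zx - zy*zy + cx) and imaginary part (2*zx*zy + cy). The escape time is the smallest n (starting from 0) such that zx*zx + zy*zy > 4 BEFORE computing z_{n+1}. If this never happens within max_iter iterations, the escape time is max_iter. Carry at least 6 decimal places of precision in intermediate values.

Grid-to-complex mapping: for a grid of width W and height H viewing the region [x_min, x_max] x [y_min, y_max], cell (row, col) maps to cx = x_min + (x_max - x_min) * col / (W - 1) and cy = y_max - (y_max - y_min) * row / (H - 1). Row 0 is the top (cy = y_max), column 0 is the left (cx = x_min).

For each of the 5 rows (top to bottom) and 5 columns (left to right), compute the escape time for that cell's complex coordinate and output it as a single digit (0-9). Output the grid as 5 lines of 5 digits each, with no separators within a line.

(row=0, col=0): c = -0.8700 + 0.1300i → escape time 9
(row=0, col=1): c = -0.5125 + 0.1300i → escape time 9
(row=0, col=2): c = -0.1550 + 0.1300i → escape time 9
(row=0, col=3): c = 0.2025 + 0.1300i → escape time 9
(row=0, col=4): c = 0.5600 + 0.1300i → escape time 4
(row=1, col=0): c = -0.8700 + -0.0450i → escape time 9
(row=1, col=1): c = -0.5125 + -0.0450i → escape time 9
(row=1, col=2): c = -0.1550 + -0.0450i → escape time 9
(row=1, col=3): c = 0.2025 + -0.0450i → escape time 9
(row=1, col=4): c = 0.5600 + -0.0450i → escape time 4
(row=2, col=0): c = -0.8700 + -0.2200i → escape time 9
(row=2, col=1): c = -0.5125 + -0.2200i → escape time 9
(row=2, col=2): c = -0.1550 + -0.2200i → escape time 9
(row=2, col=3): c = 0.2025 + -0.2200i → escape time 9
(row=2, col=4): c = 0.5600 + -0.2200i → escape time 4
(row=3, col=0): c = -0.8700 + -0.3950i → escape time 7
(row=3, col=1): c = -0.5125 + -0.3950i → escape time 9
(row=3, col=2): c = -0.1550 + -0.3950i → escape time 9
(row=3, col=3): c = 0.2025 + -0.3950i → escape time 9
(row=3, col=4): c = 0.5600 + -0.3950i → escape time 4
(row=4, col=0): c = -0.8700 + -0.5700i → escape time 5
(row=4, col=1): c = -0.5125 + -0.5700i → escape time 9
(row=4, col=2): c = -0.1550 + -0.5700i → escape time 9
(row=4, col=3): c = 0.2025 + -0.5700i → escape time 9
(row=4, col=4): c = 0.5600 + -0.5700i → escape time 4

Answer: 99994
99994
99994
79994
59994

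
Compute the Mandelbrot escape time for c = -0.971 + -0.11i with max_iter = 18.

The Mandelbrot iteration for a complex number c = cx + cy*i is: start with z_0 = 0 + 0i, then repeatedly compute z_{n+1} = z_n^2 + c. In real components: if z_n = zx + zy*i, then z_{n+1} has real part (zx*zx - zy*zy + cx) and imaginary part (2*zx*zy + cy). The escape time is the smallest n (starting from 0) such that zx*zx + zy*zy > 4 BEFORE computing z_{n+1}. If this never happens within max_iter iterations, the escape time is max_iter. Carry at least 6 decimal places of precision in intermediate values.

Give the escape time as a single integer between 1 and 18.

z_0 = 0 + 0i, c = -0.9710 + -0.1100i
Iter 1: z = -0.9710 + -0.1100i, |z|^2 = 0.9549
Iter 2: z = -0.0403 + 0.1036i, |z|^2 = 0.0124
Iter 3: z = -0.9801 + -0.1183i, |z|^2 = 0.9746
Iter 4: z = -0.0244 + 0.1220i, |z|^2 = 0.0155
Iter 5: z = -0.9853 + -0.1159i, |z|^2 = 0.9842
Iter 6: z = -0.0137 + 0.1185i, |z|^2 = 0.0142
Iter 7: z = -0.9849 + -0.1132i, |z|^2 = 0.9828
Iter 8: z = -0.0139 + 0.1130i, |z|^2 = 0.0130
Iter 9: z = -0.9836 + -0.1131i, |z|^2 = 0.9802
Iter 10: z = -0.0164 + 0.1126i, |z|^2 = 0.0129
Iter 11: z = -0.9834 + -0.1137i, |z|^2 = 0.9800
Iter 12: z = -0.0168 + 0.1136i, |z|^2 = 0.0132
Iter 13: z = -0.9836 + -0.1138i, |z|^2 = 0.9805
Iter 14: z = -0.0164 + 0.1139i, |z|^2 = 0.0132
Iter 15: z = -0.9837 + -0.1137i, |z|^2 = 0.9806
Iter 16: z = -0.0163 + 0.1138i, |z|^2 = 0.0132
Iter 17: z = -0.9837 + -0.1137i, |z|^2 = 0.9806

Answer: 18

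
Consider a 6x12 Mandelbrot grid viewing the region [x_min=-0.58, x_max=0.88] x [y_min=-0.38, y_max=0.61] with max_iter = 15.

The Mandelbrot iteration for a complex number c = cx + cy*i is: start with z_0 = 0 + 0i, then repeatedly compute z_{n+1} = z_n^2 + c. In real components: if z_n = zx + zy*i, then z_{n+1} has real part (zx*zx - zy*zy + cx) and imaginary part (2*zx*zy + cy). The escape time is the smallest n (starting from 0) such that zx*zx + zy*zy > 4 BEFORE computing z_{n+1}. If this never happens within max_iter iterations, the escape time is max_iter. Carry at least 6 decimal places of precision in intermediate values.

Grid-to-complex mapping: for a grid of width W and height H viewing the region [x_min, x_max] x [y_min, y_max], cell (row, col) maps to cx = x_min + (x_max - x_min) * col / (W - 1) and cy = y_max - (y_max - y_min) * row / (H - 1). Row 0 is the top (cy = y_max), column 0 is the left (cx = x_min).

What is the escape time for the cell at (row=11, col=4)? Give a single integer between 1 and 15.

z_0 = 0 + 0i, c = 0.5880 + -0.3800i
Iter 1: z = 0.5880 + -0.3800i, |z|^2 = 0.4901
Iter 2: z = 0.7893 + -0.8269i, |z|^2 = 1.3068
Iter 3: z = 0.5273 + -1.6854i, |z|^2 = 3.1186
Iter 4: z = -1.9744 + -2.1575i, |z|^2 = 8.5533
Escaped at iteration 4

Answer: 4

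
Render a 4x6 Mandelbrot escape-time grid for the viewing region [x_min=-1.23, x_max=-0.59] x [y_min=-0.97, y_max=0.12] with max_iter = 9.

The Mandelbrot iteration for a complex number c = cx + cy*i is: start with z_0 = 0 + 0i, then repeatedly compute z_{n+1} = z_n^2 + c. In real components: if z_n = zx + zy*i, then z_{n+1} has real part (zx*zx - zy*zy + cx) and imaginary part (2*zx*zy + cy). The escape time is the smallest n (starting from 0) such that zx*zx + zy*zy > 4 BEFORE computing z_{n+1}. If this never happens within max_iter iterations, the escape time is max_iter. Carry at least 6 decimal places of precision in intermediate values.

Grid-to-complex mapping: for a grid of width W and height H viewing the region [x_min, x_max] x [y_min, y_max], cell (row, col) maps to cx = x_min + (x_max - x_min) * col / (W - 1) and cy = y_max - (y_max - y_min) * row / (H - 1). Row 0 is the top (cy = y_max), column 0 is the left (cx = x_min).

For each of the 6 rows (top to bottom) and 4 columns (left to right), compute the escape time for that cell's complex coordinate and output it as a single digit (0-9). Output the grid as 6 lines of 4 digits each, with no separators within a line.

(row=0, col=0): c = -1.2300 + 0.1200i → escape time 9
(row=0, col=1): c = -1.0167 + 0.1200i → escape time 9
(row=0, col=2): c = -0.8033 + 0.1200i → escape time 9
(row=0, col=3): c = -0.5900 + 0.1200i → escape time 9
(row=1, col=0): c = -1.2300 + -0.0980i → escape time 9
(row=1, col=1): c = -1.0167 + -0.0980i → escape time 9
(row=1, col=2): c = -0.8033 + -0.0980i → escape time 9
(row=1, col=3): c = -0.5900 + -0.0980i → escape time 9
(row=2, col=0): c = -1.2300 + -0.3160i → escape time 9
(row=2, col=1): c = -1.0167 + -0.3160i → escape time 9
(row=2, col=2): c = -0.8033 + -0.3160i → escape time 9
(row=2, col=3): c = -0.5900 + -0.3160i → escape time 9
(row=3, col=0): c = -1.2300 + -0.5340i → escape time 4
(row=3, col=1): c = -1.0167 + -0.5340i → escape time 5
(row=3, col=2): c = -0.8033 + -0.5340i → escape time 6
(row=3, col=3): c = -0.5900 + -0.5340i → escape time 9
(row=4, col=0): c = -1.2300 + -0.7520i → escape time 3
(row=4, col=1): c = -1.0167 + -0.7520i → escape time 3
(row=4, col=2): c = -0.8033 + -0.7520i → escape time 4
(row=4, col=3): c = -0.5900 + -0.7520i → escape time 5
(row=5, col=0): c = -1.2300 + -0.9700i → escape time 3
(row=5, col=1): c = -1.0167 + -0.9700i → escape time 3
(row=5, col=2): c = -0.8033 + -0.9700i → escape time 3
(row=5, col=3): c = -0.5900 + -0.9700i → escape time 4

Answer: 9999
9999
9999
4569
3345
3334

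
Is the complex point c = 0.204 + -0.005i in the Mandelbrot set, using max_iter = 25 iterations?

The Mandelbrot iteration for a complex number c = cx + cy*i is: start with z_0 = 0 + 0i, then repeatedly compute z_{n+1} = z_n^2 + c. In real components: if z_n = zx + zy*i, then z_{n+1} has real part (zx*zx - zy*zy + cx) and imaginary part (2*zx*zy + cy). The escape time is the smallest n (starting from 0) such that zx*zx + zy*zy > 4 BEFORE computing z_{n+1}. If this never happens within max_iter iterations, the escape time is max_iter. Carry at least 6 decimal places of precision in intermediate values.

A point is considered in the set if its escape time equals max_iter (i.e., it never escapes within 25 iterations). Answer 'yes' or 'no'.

z_0 = 0 + 0i, c = 0.2040 + -0.0050i
Iter 1: z = 0.2040 + -0.0050i, |z|^2 = 0.0416
Iter 2: z = 0.2456 + -0.0070i, |z|^2 = 0.0604
Iter 3: z = 0.2643 + -0.0085i, |z|^2 = 0.0699
Iter 4: z = 0.2738 + -0.0095i, |z|^2 = 0.0750
Iter 5: z = 0.2789 + -0.0102i, |z|^2 = 0.0779
Iter 6: z = 0.2817 + -0.0107i, |z|^2 = 0.0794
Iter 7: z = 0.2832 + -0.0110i, |z|^2 = 0.0803
Iter 8: z = 0.2841 + -0.0112i, |z|^2 = 0.0808
Iter 9: z = 0.2846 + -0.0114i, |z|^2 = 0.0811
Iter 10: z = 0.2849 + -0.0115i, |z|^2 = 0.0813
Iter 11: z = 0.2850 + -0.0115i, |z|^2 = 0.0814
Iter 12: z = 0.2851 + -0.0116i, |z|^2 = 0.0814
Iter 13: z = 0.2851 + -0.0116i, |z|^2 = 0.0814
Iter 14: z = 0.2852 + -0.0116i, |z|^2 = 0.0815
Iter 15: z = 0.2852 + -0.0116i, |z|^2 = 0.0815
Iter 16: z = 0.2852 + -0.0116i, |z|^2 = 0.0815
Iter 17: z = 0.2852 + -0.0116i, |z|^2 = 0.0815
Iter 18: z = 0.2852 + -0.0116i, |z|^2 = 0.0815
Iter 19: z = 0.2852 + -0.0116i, |z|^2 = 0.0815
Iter 20: z = 0.2852 + -0.0116i, |z|^2 = 0.0815
Iter 21: z = 0.2852 + -0.0116i, |z|^2 = 0.0815
Iter 22: z = 0.2852 + -0.0116i, |z|^2 = 0.0815
Iter 23: z = 0.2852 + -0.0116i, |z|^2 = 0.0815
Iter 24: z = 0.2852 + -0.0116i, |z|^2 = 0.0815
Did not escape in 25 iterations → in set

Answer: yes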